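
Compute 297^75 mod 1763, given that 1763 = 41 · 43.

Mod 41: 297 ≡ 10; by Fermat, exponent reduces to 75 mod 40 = 35; 10^35 ≡ 1 (mod 41).
Mod 43: 297 ≡ 39; by Fermat, exponent reduces to 75 mod 42 = 33; 39^33 ≡ 8 (mod 43).
Combine by CRT: x ≡ 1 (mod 41), x ≡ 8 (mod 43) ⇒ x ≡ 739 (mod 1763).

739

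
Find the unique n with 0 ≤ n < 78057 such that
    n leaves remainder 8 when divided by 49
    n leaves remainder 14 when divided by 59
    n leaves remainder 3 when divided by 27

4026

From n ≡ 8 (mod 49) write n = 8 + 49t. Substituting into n ≡ 14 (mod 59) gives 49t ≡ 6 (mod 59), and since 49⁻¹ ≡ 53 (mod 59), t ≡ 23. Hence n ≡ 8 + 49·23 = 1135 (mod 2891).
From n ≡ 1135 (mod 2891) write n = 1135 + 2891t. Substituting into n ≡ 3 (mod 27) gives 2891t ≡ 2 (mod 27), and since 2⁻¹ ≡ 14 (mod 27), t ≡ 1. Hence n ≡ 1135 + 2891·1 = 4026 (mod 78057).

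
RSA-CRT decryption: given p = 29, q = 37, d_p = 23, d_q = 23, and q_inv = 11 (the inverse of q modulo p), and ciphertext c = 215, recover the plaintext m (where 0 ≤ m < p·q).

916

m₁ = c^(d_p) mod p: c ≡ 12 (mod 29), and 12^23 mod 29 = 17.
m₂ = c^(d_q) mod q: c ≡ 30 (mod 37), and 30^23 mod 37 = 28.
h = q_inv·(m₁ − m₂) mod p = 11·(17 − 28) mod 29 = 24.
m = m₂ + h·q = 28 + 24·37 = 916.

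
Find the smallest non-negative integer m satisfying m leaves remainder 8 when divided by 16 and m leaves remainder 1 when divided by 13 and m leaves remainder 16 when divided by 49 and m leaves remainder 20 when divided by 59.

Combine the congruences pairwise.
From m ≡ 8 (mod 16) write m = 8 + 16t. Substituting into m ≡ 1 (mod 13) gives 16t ≡ 6 (mod 13), and since 3⁻¹ ≡ 9 (mod 13), t ≡ 2. Hence m ≡ 8 + 16·2 = 40 (mod 208).
From m ≡ 40 (mod 208) write m = 40 + 208t. Substituting into m ≡ 16 (mod 49) gives 208t ≡ 25 (mod 49), and since 12⁻¹ ≡ 45 (mod 49), t ≡ 47. Hence m ≡ 40 + 208·47 = 9816 (mod 10192).
From m ≡ 9816 (mod 10192) write m = 9816 + 10192t. Substituting into m ≡ 20 (mod 59) gives 10192t ≡ 57 (mod 59), and since 44⁻¹ ≡ 55 (mod 59), t ≡ 8. Hence m ≡ 9816 + 10192·8 = 91352 (mod 601328).

91352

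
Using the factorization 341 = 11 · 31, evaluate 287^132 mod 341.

Mod 11: 287 ≡ 1; by Fermat, exponent reduces to 132 mod 10 = 2; 1^2 ≡ 1 (mod 11).
Mod 31: 287 ≡ 8; by Fermat, exponent reduces to 132 mod 30 = 12; 8^12 ≡ 2 (mod 31).
Combine by CRT: x ≡ 1 (mod 11), x ≡ 2 (mod 31) ⇒ x ≡ 188 (mod 341).

188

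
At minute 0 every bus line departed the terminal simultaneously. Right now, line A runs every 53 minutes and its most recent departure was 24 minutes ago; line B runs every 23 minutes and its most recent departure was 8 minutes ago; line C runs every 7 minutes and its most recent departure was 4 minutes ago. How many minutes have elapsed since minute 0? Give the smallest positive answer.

Combine the congruences pairwise.
From t ≡ 24 (mod 53) write t = 24 + 53s. Substituting into t ≡ 8 (mod 23) gives 53s ≡ 7 (mod 23), and since 7⁻¹ ≡ 10 (mod 23), s ≡ 1. Hence t ≡ 24 + 53·1 = 77 (mod 1219).
From t ≡ 77 (mod 1219) write t = 77 + 1219s. Substituting into t ≡ 4 (mod 7) gives 1219s ≡ 4 (mod 7), and since 1⁻¹ ≡ 1 (mod 7), s ≡ 4. Hence t ≡ 77 + 1219·4 = 4953 (mod 8533).

4953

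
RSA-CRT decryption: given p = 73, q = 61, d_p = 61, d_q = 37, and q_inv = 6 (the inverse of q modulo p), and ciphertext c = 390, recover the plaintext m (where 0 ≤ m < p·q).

m₁ = c^(d_p) mod p: c ≡ 25 (mod 73), and 25^61 mod 73 = 67.
m₂ = c^(d_q) mod q: c ≡ 24 (mod 61), and 24^37 mod 61 = 53.
h = q_inv·(m₁ − m₂) mod p = 6·(67 − 53) mod 73 = 11.
m = m₂ + h·q = 53 + 11·61 = 724.

724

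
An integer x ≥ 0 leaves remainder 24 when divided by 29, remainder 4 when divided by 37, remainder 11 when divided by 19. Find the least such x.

10290

The moduli are pairwise coprime; N = 29·37·19 = 20387.
N/29 = 703; 703 ≡ 7 (mod 29); 7·25 ≡ 1, so inverse 25.
N/37 = 551; 551 ≡ 33 (mod 37); 33·9 ≡ 1, so inverse 9.
N/19 = 1073; 1073 ≡ 9 (mod 19); 9·17 ≡ 1, so inverse 17.
x ≡ 24·703·25 + 4·551·9 + 11·1073·17 = 642287.
642287 mod 20387 = 10290.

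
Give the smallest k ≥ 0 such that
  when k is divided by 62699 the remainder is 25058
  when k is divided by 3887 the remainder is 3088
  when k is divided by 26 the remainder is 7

2595717

gcd(62699, 3887) = 169 and 169 | (3088 − 25058), so the pair is consistent; merging gives k ≡ 1153640 (mod 1442077), where 1442077 = lcm(62699, 3887).
gcd(1442077, 26) = 13 and 13 | (7 − 1153640), so the pair is consistent; merging gives k ≡ 2595717 (mod 2884154), where 2884154 = lcm(1442077, 26).
The solution is unique modulo lcm(62699, 3887, 26) = 2884154.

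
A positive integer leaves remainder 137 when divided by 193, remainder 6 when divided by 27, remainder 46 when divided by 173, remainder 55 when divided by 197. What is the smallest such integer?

745503

The moduli are pairwise coprime; N = 193·27·173·197 = 177596091.
N/193 = 920187; 920187 ≡ 156 (mod 193); 156·73 ≡ 1, so inverse 73.
N/27 = 6577633; 6577633 ≡ 1 (mod 27), inverse 1.
N/173 = 1026567; 1026567 ≡ 158 (mod 173); 158·23 ≡ 1, so inverse 23.
N/197 = 901503; 901503 ≡ 31 (mod 197); 31·89 ≡ 1, so inverse 89.
t ≡ 137·920187·73 + 6·6577633·1 + 46·1026567·23 + 55·901503·89 = 14741221056.
14741221056 mod 177596091 = 745503.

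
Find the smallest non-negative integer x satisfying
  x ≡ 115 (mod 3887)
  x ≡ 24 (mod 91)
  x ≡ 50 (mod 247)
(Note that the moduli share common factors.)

299414

gcd(3887, 91) = 13 and 13 | (24 − 115), so the pair is consistent; merging gives x ≡ 115 (mod 27209), where 27209 = lcm(3887, 91).
gcd(27209, 247) = 13 and 13 | (50 − 115), so the pair is consistent; merging gives x ≡ 299414 (mod 516971), where 516971 = lcm(27209, 247).
The solution is unique modulo lcm(3887, 91, 247) = 516971.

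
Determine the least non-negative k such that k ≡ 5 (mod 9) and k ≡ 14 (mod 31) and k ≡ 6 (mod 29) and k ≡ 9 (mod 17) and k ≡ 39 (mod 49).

6434033

From k ≡ 5 (mod 9) write k = 5 + 9t. Substituting into k ≡ 14 (mod 31) gives 9t ≡ 9 (mod 31), and since 9⁻¹ ≡ 7 (mod 31), t ≡ 1. Hence k ≡ 5 + 9·1 = 14 (mod 279).
From k ≡ 14 (mod 279) write k = 14 + 279t. Substituting into k ≡ 6 (mod 29) gives 279t ≡ 21 (mod 29), and since 18⁻¹ ≡ 21 (mod 29), t ≡ 6. Hence k ≡ 14 + 279·6 = 1688 (mod 8091).
From k ≡ 1688 (mod 8091) write k = 1688 + 8091t. Substituting into k ≡ 9 (mod 17) gives 8091t ≡ 4 (mod 17), and since 16⁻¹ ≡ 16 (mod 17), t ≡ 13. Hence k ≡ 1688 + 8091·13 = 106871 (mod 137547).
From k ≡ 106871 (mod 137547) write k = 106871 + 137547t. Substituting into k ≡ 39 (mod 49) gives 137547t ≡ 37 (mod 49), and since 4⁻¹ ≡ 37 (mod 49), t ≡ 46. Hence k ≡ 106871 + 137547·46 = 6434033 (mod 6739803).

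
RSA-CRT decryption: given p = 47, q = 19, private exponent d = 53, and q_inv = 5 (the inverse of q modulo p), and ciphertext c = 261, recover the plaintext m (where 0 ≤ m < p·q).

d_p = d mod (p−1) = 53 mod 46 = 7; d_q = d mod (q−1) = 17.
m₁ = c^(d_p) mod p: c ≡ 26 (mod 47), and 26^7 mod 47 = 10.
m₂ = c^(d_q) mod q: c ≡ 14 (mod 19), and 14^17 mod 19 = 15.
h = q_inv·(m₁ − m₂) mod p = 5·(10 − 15) mod 47 = 22.
m = m₂ + h·q = 15 + 22·19 = 433.

433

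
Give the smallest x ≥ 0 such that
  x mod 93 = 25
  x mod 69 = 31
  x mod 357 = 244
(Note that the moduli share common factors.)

242290

gcd(93, 69) = 3 and 3 | (31 − 25), so the pair is consistent; merging gives x ≡ 583 (mod 2139), where 2139 = lcm(93, 69).
gcd(2139, 357) = 3 and 3 | (244 − 583), so the pair is consistent; merging gives x ≡ 242290 (mod 254541), where 254541 = lcm(2139, 357).
The solution is unique modulo lcm(93, 69, 357) = 254541.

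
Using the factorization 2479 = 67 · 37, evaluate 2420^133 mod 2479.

Mod 67: 2420 ≡ 8; by Fermat, exponent reduces to 133 mod 66 = 1; 8^1 ≡ 8 (mod 67).
Mod 37: 2420 ≡ 15; by Fermat, exponent reduces to 133 mod 36 = 25; 15^25 ≡ 2 (mod 37).
Combine by CRT: x ≡ 8 (mod 67), x ≡ 2 (mod 37) ⇒ x ≡ 1482 (mod 2479).

1482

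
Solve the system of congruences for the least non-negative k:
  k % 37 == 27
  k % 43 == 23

582

Combine the congruences pairwise.
From k ≡ 27 (mod 37) write k = 27 + 37t. Substituting into k ≡ 23 (mod 43) gives 37t ≡ 39 (mod 43), and since 37⁻¹ ≡ 7 (mod 43), t ≡ 15. Hence k ≡ 27 + 37·15 = 582 (mod 1591).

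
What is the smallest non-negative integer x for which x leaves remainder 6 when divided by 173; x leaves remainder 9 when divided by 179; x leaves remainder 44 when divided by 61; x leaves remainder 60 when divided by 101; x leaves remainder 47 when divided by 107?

3345752017

The moduli are pairwise coprime; N = 173·179·61·101·107 = 20414282509.
N/173 = 118001633; 118001633 ≡ 63 (mod 173); 63·11 ≡ 1, so inverse 11.
N/179 = 114046271; 114046271 ≡ 1 (mod 179), inverse 1.
N/61 = 334660369; 334660369 ≡ 34 (mod 61); 34·9 ≡ 1, so inverse 9.
N/101 = 202121609; 202121609 ≡ 5 (mod 101); 5·81 ≡ 1, so inverse 81.
N/107 = 190787687; 190787687 ≡ 53 (mod 107); 53·105 ≡ 1, so inverse 105.
x ≡ 6·118001633·11 + 9·114046271·1 + 44·334660369·9 + 60·202121609·81 + 47·190787687·105 = 2065188285426.
2065188285426 mod 20414282509 = 3345752017.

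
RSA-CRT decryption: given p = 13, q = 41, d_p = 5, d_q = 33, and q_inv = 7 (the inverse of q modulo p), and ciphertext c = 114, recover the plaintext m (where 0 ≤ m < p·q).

524

m₁ = c^(d_p) mod p: c ≡ 10 (mod 13), and 10^5 mod 13 = 4.
m₂ = c^(d_q) mod q: c ≡ 32 (mod 41), and 32^33 mod 41 = 32.
h = q_inv·(m₁ − m₂) mod p = 7·(4 − 32) mod 13 = 12.
m = m₂ + h·q = 32 + 12·41 = 524.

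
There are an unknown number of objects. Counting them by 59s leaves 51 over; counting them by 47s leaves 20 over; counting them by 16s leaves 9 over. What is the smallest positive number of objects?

The moduli are pairwise coprime; M = 59·47·16 = 44368.
M/59 = 752; 752 ≡ 44 (mod 59); 44·55 ≡ 1, so inverse 55.
M/47 = 944; 944 ≡ 4 (mod 47); 4·12 ≡ 1, so inverse 12.
M/16 = 2773; 2773 ≡ 5 (mod 16); 5·13 ≡ 1, so inverse 13.
N ≡ 51·752·55 + 20·944·12 + 9·2773·13 = 2660361.
2660361 mod 44368 = 42649.

42649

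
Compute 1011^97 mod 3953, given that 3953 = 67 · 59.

Mod 67: 1011 ≡ 6; by Fermat, exponent reduces to 97 mod 66 = 31; 6^31 ≡ 54 (mod 67).
Mod 59: 1011 ≡ 8; by Fermat, exponent reduces to 97 mod 58 = 39; 8^39 ≡ 2 (mod 59).
Combine by CRT: x ≡ 54 (mod 67), x ≡ 2 (mod 59) ⇒ x ≡ 1595 (mod 3953).

1595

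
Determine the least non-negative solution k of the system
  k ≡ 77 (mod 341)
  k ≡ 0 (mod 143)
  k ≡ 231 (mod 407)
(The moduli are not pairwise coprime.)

91806

gcd(341, 143) = 11 and 11 | (0 − 77), so the pair is consistent; merging gives k ≡ 3146 (mod 4433), where 4433 = lcm(341, 143).
gcd(4433, 407) = 11 and 11 | (231 − 3146), so the pair is consistent; merging gives k ≡ 91806 (mod 164021), where 164021 = lcm(4433, 407).
The solution is unique modulo lcm(341, 143, 407) = 164021.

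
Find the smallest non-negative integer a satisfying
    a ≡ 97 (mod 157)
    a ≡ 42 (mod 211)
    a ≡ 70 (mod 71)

The moduli are pairwise coprime; N = 157·211·71 = 2352017.
N/157 = 14981; 14981 ≡ 66 (mod 157); 66·69 ≡ 1, so inverse 69.
N/211 = 11147; 11147 ≡ 175 (mod 211); 175·41 ≡ 1, so inverse 41.
N/71 = 33127; 33127 ≡ 41 (mod 71); 41·26 ≡ 1, so inverse 26.
a ≡ 97·14981·69 + 42·11147·41 + 70·33127·26 = 179754107.
179754107 mod 2352017 = 1000815.

1000815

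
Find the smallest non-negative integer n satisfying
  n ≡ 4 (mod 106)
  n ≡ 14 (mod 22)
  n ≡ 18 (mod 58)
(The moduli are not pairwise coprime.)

gcd(106, 22) = 2 and 2 | (14 − 4), so the pair is consistent; merging gives n ≡ 322 (mod 1166), where 1166 = lcm(106, 22).
gcd(1166, 58) = 2 and 2 | (18 − 322), so the pair is consistent; merging gives n ≡ 20144 (mod 33814), where 33814 = lcm(1166, 58).
The solution is unique modulo lcm(106, 22, 58) = 33814.

20144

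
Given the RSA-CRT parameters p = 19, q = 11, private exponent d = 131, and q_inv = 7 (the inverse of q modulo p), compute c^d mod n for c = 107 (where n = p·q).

d_p = d mod (p−1) = 131 mod 18 = 5; d_q = d mod (q−1) = 1.
m₁ = c^(d_p) mod p: c ≡ 12 (mod 19), and 12^5 mod 19 = 8.
m₂ = c^(d_q) mod q: c ≡ 8 (mod 11), and 8^1 mod 11 = 8.
h = q_inv·(m₁ − m₂) mod p = 7·(8 − 8) mod 19 = 0.
m = m₂ + h·q = 8 + 0·11 = 8.

8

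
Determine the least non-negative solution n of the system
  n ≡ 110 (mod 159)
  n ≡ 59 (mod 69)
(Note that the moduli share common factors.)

gcd(159, 69) = 3 and 3 | (59 − 110), so the pair is consistent; merging gives n ≡ 2336 (mod 3657), where 3657 = lcm(159, 69).
The solution is unique modulo lcm(159, 69) = 3657.

2336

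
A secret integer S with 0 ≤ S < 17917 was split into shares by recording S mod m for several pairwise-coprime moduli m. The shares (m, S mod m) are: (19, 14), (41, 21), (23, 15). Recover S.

From S ≡ 14 (mod 19) write S = 14 + 19t. Substituting into S ≡ 21 (mod 41) gives 19t ≡ 7 (mod 41), and since 19⁻¹ ≡ 13 (mod 41), t ≡ 9. Hence S ≡ 14 + 19·9 = 185 (mod 779).
From S ≡ 185 (mod 779) write S = 185 + 779t. Substituting into S ≡ 15 (mod 23) gives 779t ≡ 14 (mod 23), and since 20⁻¹ ≡ 15 (mod 23), t ≡ 3. Hence S ≡ 185 + 779·3 = 2522 (mod 17917).

2522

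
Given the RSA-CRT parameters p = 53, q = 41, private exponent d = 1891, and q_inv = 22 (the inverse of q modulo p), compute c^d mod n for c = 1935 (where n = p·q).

402

d_p = d mod (p−1) = 1891 mod 52 = 19; d_q = d mod (q−1) = 11.
m₁ = c^(d_p) mod p: c ≡ 27 (mod 53), and 27^19 mod 53 = 31.
m₂ = c^(d_q) mod q: c ≡ 8 (mod 41), and 8^11 mod 41 = 33.
h = q_inv·(m₁ − m₂) mod p = 22·(31 − 33) mod 53 = 9.
m = m₂ + h·q = 33 + 9·41 = 402.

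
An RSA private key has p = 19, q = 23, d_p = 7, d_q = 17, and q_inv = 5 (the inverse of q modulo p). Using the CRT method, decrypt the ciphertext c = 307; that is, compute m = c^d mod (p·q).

m₁ = c^(d_p) mod p: c ≡ 3 (mod 19), and 3^7 mod 19 = 2.
m₂ = c^(d_q) mod q: c ≡ 8 (mod 23), and 8^17 mod 23 = 13.
h = q_inv·(m₁ − m₂) mod p = 5·(2 − 13) mod 19 = 2.
m = m₂ + h·q = 13 + 2·23 = 59.

59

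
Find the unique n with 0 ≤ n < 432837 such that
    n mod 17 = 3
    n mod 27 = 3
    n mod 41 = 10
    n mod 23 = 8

303861

Combine the congruences pairwise.
From n ≡ 3 (mod 17) write n = 3 + 17t. Substituting into n ≡ 3 (mod 27) gives 17t ≡ 0 (mod 27), and since 17⁻¹ ≡ 8 (mod 27), t ≡ 0. Hence n ≡ 3 + 17·0 = 3 (mod 459).
From n ≡ 3 (mod 459) write n = 3 + 459t. Substituting into n ≡ 10 (mod 41) gives 459t ≡ 7 (mod 41), and since 8⁻¹ ≡ 36 (mod 41), t ≡ 6. Hence n ≡ 3 + 459·6 = 2757 (mod 18819).
From n ≡ 2757 (mod 18819) write n = 2757 + 18819t. Substituting into n ≡ 8 (mod 23) gives 18819t ≡ 11 (mod 23), and since 5⁻¹ ≡ 14 (mod 23), t ≡ 16. Hence n ≡ 2757 + 18819·16 = 303861 (mod 432837).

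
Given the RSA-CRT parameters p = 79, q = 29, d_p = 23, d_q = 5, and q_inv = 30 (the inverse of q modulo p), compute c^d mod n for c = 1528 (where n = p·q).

m₁ = c^(d_p) mod p: c ≡ 27 (mod 79), and 27^23 mod 79 = 33.
m₂ = c^(d_q) mod q: c ≡ 20 (mod 29), and 20^5 mod 29 = 24.
h = q_inv·(m₁ − m₂) mod p = 30·(33 − 24) mod 79 = 33.
m = m₂ + h·q = 24 + 33·29 = 981.

981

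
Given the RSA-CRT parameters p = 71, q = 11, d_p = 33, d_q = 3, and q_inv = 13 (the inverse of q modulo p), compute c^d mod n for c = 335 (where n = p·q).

m₁ = c^(d_p) mod p: c ≡ 51 (mod 71), and 51^33 mod 71 = 41.
m₂ = c^(d_q) mod q: c ≡ 5 (mod 11), and 5^3 mod 11 = 4.
h = q_inv·(m₁ − m₂) mod p = 13·(41 − 4) mod 71 = 55.
m = m₂ + h·q = 4 + 55·11 = 609.

609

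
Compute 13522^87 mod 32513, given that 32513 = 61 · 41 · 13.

Mod 61: 13522 ≡ 41; by Fermat, exponent reduces to 87 mod 60 = 27; 41^27 ≡ 27 (mod 61).
Mod 41: 13522 ≡ 33; by Fermat, exponent reduces to 87 mod 40 = 7; 33^7 ≡ 39 (mod 41).
Mod 13: 13522 ≡ 2; by Fermat, exponent reduces to 87 mod 12 = 3; 2^3 ≡ 8 (mod 13).
Combine by CRT: x ≡ 27 (mod 61), x ≡ 39 (mod 41), x ≡ 8 (mod 13) ⇒ x ≡ 6066 (mod 32513).

6066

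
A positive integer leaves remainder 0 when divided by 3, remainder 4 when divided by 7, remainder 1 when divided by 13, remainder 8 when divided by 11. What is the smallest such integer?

From x ≡ 0 (mod 3) write x = 0 + 3t. Substituting into x ≡ 4 (mod 7) gives 3t ≡ 4 (mod 7), and since 3⁻¹ ≡ 5 (mod 7), t ≡ 6. Hence x ≡ 0 + 3·6 = 18 (mod 21).
From x ≡ 18 (mod 21) write x = 18 + 21t. Substituting into x ≡ 1 (mod 13) gives 21t ≡ 9 (mod 13), and since 8⁻¹ ≡ 5 (mod 13), t ≡ 6. Hence x ≡ 18 + 21·6 = 144 (mod 273).
From x ≡ 144 (mod 273) write x = 144 + 273t. Substituting into x ≡ 8 (mod 11) gives 273t ≡ 7 (mod 11), and since 9⁻¹ ≡ 5 (mod 11), t ≡ 2. Hence x ≡ 144 + 273·2 = 690 (mod 3003).

690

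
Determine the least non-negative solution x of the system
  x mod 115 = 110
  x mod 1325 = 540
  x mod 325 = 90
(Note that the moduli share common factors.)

Combine the congruences pairwise.
gcd(115, 1325) = 5 and 5 | (540 − 110), so the pair is consistent; merging gives x ≡ 16440 (mod 30475), where 30475 = lcm(115, 1325).
gcd(30475, 325) = 25 and 25 | (90 − 16440), so the pair is consistent; merging gives x ≡ 321190 (mod 396175), where 396175 = lcm(30475, 325).
The solution is unique modulo lcm(115, 1325, 325) = 396175.

321190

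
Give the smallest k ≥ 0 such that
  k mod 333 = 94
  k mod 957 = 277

gcd(333, 957) = 3 and 3 | (277 − 94), so the pair is consistent; merging gives k ≡ 42385 (mod 106227), where 106227 = lcm(333, 957).
The solution is unique modulo lcm(333, 957) = 106227.

42385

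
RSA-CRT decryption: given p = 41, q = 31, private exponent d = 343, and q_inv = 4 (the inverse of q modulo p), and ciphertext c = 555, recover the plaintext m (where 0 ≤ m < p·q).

627

d_p = d mod (p−1) = 343 mod 40 = 23; d_q = d mod (q−1) = 13.
m₁ = c^(d_p) mod p: c ≡ 22 (mod 41), and 22^23 mod 41 = 12.
m₂ = c^(d_q) mod q: c ≡ 28 (mod 31), and 28^13 mod 31 = 7.
h = q_inv·(m₁ − m₂) mod p = 4·(12 − 7) mod 41 = 20.
m = m₂ + h·q = 7 + 20·31 = 627.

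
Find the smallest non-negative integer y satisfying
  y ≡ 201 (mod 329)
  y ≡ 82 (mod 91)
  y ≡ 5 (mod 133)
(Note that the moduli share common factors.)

gcd(329, 91) = 7 and 7 | (82 − 201), so the pair is consistent; merging gives y ≡ 2175 (mod 4277), where 4277 = lcm(329, 91).
gcd(4277, 133) = 7 and 7 | (5 − 2175), so the pair is consistent; merging gives y ≡ 74884 (mod 81263), where 81263 = lcm(4277, 133).
The solution is unique modulo lcm(329, 91, 133) = 81263.

74884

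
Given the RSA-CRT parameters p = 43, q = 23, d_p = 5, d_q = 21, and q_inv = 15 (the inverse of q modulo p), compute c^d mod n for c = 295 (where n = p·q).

m₁ = c^(d_p) mod p: c ≡ 37 (mod 43), and 37^5 mod 43 = 7.
m₂ = c^(d_q) mod q: c ≡ 19 (mod 23), and 19^21 mod 23 = 17.
h = q_inv·(m₁ − m₂) mod p = 15·(7 − 17) mod 43 = 22.
m = m₂ + h·q = 17 + 22·23 = 523.

523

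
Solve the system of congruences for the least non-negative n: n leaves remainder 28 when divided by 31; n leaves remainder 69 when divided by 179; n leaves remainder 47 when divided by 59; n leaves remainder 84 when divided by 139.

From n ≡ 28 (mod 31) write n = 28 + 31t. Substituting into n ≡ 69 (mod 179) gives 31t ≡ 41 (mod 179), and since 31⁻¹ ≡ 52 (mod 179), t ≡ 163. Hence n ≡ 28 + 31·163 = 5081 (mod 5549).
From n ≡ 5081 (mod 5549) write n = 5081 + 5549t. Substituting into n ≡ 47 (mod 59) gives 5549t ≡ 40 (mod 59), and since 3⁻¹ ≡ 20 (mod 59), t ≡ 33. Hence n ≡ 5081 + 5549·33 = 188198 (mod 327391).
From n ≡ 188198 (mod 327391) write n = 188198 + 327391t. Substituting into n ≡ 84 (mod 139) gives 327391t ≡ 92 (mod 139), and since 46⁻¹ ≡ 136 (mod 139), t ≡ 2. Hence n ≡ 188198 + 327391·2 = 842980 (mod 45507349).

842980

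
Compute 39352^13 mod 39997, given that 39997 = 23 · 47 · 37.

Mod 23: 39352 ≡ 22; 22^13 ≡ 22 (mod 23).
Mod 47: 39352 ≡ 13; 13^13 ≡ 23 (mod 47).
Mod 37: 39352 ≡ 21; 21^13 ≡ 28 (mod 37).
Combine by CRT: x ≡ 22 (mod 23), x ≡ 23 (mod 47), x ≡ 28 (mod 37) ⇒ x ≡ 27001 (mod 39997).

27001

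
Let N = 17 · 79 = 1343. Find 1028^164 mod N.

475

Mod 17: 1028 ≡ 8; by Fermat, exponent reduces to 164 mod 16 = 4; 8^4 ≡ 16 (mod 17).
Mod 79: 1028 ≡ 1; by Fermat, exponent reduces to 164 mod 78 = 8; 1^8 ≡ 1 (mod 79).
Combine by CRT: x ≡ 16 (mod 17), x ≡ 1 (mod 79) ⇒ x ≡ 475 (mod 1343).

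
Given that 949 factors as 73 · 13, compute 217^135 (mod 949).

729

Mod 73: 217 ≡ 71; by Fermat, exponent reduces to 135 mod 72 = 63; 71^63 ≡ 72 (mod 73).
Mod 13: 217 ≡ 9; by Fermat, exponent reduces to 135 mod 12 = 3; 9^3 ≡ 1 (mod 13).
Combine by CRT: x ≡ 72 (mod 73), x ≡ 1 (mod 13) ⇒ x ≡ 729 (mod 949).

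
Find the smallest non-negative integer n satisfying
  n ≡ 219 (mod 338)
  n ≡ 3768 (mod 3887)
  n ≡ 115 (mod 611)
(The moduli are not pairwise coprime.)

326389

Combine the congruences pairwise.
gcd(338, 3887) = 169 and 169 | (3768 − 219), so the pair is consistent; merging gives n ≡ 7655 (mod 7774), where 7774 = lcm(338, 3887).
gcd(7774, 611) = 13 and 13 | (115 − 7655), so the pair is consistent; merging gives n ≡ 326389 (mod 365378), where 365378 = lcm(7774, 611).
The solution is unique modulo lcm(338, 3887, 611) = 365378.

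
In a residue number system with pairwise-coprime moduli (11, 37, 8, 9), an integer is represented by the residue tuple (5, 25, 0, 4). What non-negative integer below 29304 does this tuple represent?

25888

From x ≡ 5 (mod 11) write x = 5 + 11t. Substituting into x ≡ 25 (mod 37) gives 11t ≡ 20 (mod 37), and since 11⁻¹ ≡ 27 (mod 37), t ≡ 22. Hence x ≡ 5 + 11·22 = 247 (mod 407).
From x ≡ 247 (mod 407) write x = 247 + 407t. Substituting into x ≡ 0 (mod 8) gives 407t ≡ 1 (mod 8), and since 7⁻¹ ≡ 7 (mod 8), t ≡ 7. Hence x ≡ 247 + 407·7 = 3096 (mod 3256).
From x ≡ 3096 (mod 3256) write x = 3096 + 3256t. Substituting into x ≡ 4 (mod 9) gives 3256t ≡ 4 (mod 9), and since 7⁻¹ ≡ 4 (mod 9), t ≡ 7. Hence x ≡ 3096 + 3256·7 = 25888 (mod 29304).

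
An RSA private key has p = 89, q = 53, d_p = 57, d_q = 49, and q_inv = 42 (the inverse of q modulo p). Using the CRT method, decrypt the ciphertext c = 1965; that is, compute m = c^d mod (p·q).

3527

m₁ = c^(d_p) mod p: c ≡ 7 (mod 89), and 7^57 mod 89 = 56.
m₂ = c^(d_q) mod q: c ≡ 4 (mod 53), and 4^49 mod 53 = 29.
h = q_inv·(m₁ − m₂) mod p = 42·(56 − 29) mod 89 = 66.
m = m₂ + h·q = 29 + 66·53 = 3527.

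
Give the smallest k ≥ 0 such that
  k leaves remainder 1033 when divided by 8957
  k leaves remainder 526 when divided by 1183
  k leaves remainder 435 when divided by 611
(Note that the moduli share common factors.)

Combine the congruences pairwise.
gcd(8957, 1183) = 169 and 169 | (526 − 1033), so the pair is consistent; merging gives k ≡ 9990 (mod 62699), where 62699 = lcm(8957, 1183).
gcd(62699, 611) = 13 and 13 | (435 − 9990), so the pair is consistent; merging gives k ≡ 2079057 (mod 2946853), where 2946853 = lcm(62699, 611).
The solution is unique modulo lcm(8957, 1183, 611) = 2946853.

2079057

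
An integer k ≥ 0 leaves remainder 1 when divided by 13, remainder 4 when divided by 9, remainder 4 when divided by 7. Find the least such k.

508

The moduli are pairwise coprime; N = 13·9·7 = 819.
N/13 = 63; 63 ≡ 11 (mod 13); 11·6 ≡ 1, so inverse 6.
N/9 = 91; 91 ≡ 1 (mod 9), inverse 1.
N/7 = 117; 117 ≡ 5 (mod 7); 5·3 ≡ 1, so inverse 3.
k ≡ 1·63·6 + 4·91·1 + 4·117·3 = 2146.
2146 mod 819 = 508.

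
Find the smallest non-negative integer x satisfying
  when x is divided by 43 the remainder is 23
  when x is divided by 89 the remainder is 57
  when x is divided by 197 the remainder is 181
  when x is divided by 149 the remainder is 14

The moduli are pairwise coprime; N = 43·89·197·149 = 112333931.
N/43 = 2612417; 2612417 ≡ 38 (mod 43); 38·17 ≡ 1, so inverse 17.
N/89 = 1262179; 1262179 ≡ 70 (mod 89); 70·14 ≡ 1, so inverse 14.
N/197 = 570223; 570223 ≡ 105 (mod 197); 105·182 ≡ 1, so inverse 182.
N/149 = 753919; 753919 ≡ 128 (mod 149); 128·78 ≡ 1, so inverse 78.
x ≡ 23·2612417·17 + 57·1262179·14 + 181·570223·182 + 14·753919·78 = 21636239503.
21636239503 mod 112333931 = 68124751.

68124751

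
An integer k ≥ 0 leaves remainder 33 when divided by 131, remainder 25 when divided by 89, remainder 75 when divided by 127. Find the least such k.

The moduli are pairwise coprime; N = 131·89·127 = 1480693.
N/131 = 11303; 11303 ≡ 37 (mod 131); 37·85 ≡ 1, so inverse 85.
N/89 = 16637; 16637 ≡ 83 (mod 89); 83·74 ≡ 1, so inverse 74.
N/127 = 11659; 11659 ≡ 102 (mod 127); 102·66 ≡ 1, so inverse 66.
k ≡ 33·11303·85 + 25·16637·74 + 75·11659·66 = 120195415.
120195415 mod 1480693 = 259282.

259282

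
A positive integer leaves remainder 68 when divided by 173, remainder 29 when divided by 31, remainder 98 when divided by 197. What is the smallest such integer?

349182

The moduli are pairwise coprime; N = 173·31·197 = 1056511.
N/173 = 6107; 6107 ≡ 52 (mod 173); 52·10 ≡ 1, so inverse 10.
N/31 = 34081; 34081 ≡ 12 (mod 31); 12·13 ≡ 1, so inverse 13.
N/197 = 5363; 5363 ≡ 44 (mod 197); 44·103 ≡ 1, so inverse 103.
k ≡ 68·6107·10 + 29·34081·13 + 98·5363·103 = 71135419.
71135419 mod 1056511 = 349182.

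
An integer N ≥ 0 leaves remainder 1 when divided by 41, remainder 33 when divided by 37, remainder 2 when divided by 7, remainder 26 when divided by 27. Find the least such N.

105002

The moduli are pairwise coprime; M = 41·37·7·27 = 286713.
M/41 = 6993; 6993 ≡ 23 (mod 41); 23·25 ≡ 1, so inverse 25.
M/37 = 7749; 7749 ≡ 16 (mod 37); 16·7 ≡ 1, so inverse 7.
M/7 = 40959; 40959 ≡ 2 (mod 7); 2·4 ≡ 1, so inverse 4.
M/27 = 10619; 10619 ≡ 8 (mod 27); 8·17 ≡ 1, so inverse 17.
N ≡ 1·6993·25 + 33·7749·7 + 2·40959·4 + 26·10619·17 = 6986114.
6986114 mod 286713 = 105002.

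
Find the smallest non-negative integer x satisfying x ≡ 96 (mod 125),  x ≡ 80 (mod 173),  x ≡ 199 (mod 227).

The moduli are pairwise coprime; N = 125·173·227 = 4908875.
N/125 = 39271; 39271 ≡ 21 (mod 125); 21·6 ≡ 1, so inverse 6.
N/173 = 28375; 28375 ≡ 3 (mod 173); 3·58 ≡ 1, so inverse 58.
N/227 = 21625; 21625 ≡ 60 (mod 227); 60·140 ≡ 1, so inverse 140.
x ≡ 96·39271·6 + 80·28375·58 + 199·21625·140 = 756752596.
756752596 mod 4908875 = 785846.

785846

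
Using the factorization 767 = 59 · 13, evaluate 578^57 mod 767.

408

Mod 59: 578 ≡ 47; 47^57 ≡ 54 (mod 59).
Mod 13: 578 ≡ 6; by Fermat, exponent reduces to 57 mod 12 = 9; 6^9 ≡ 5 (mod 13).
Combine by CRT: x ≡ 54 (mod 59), x ≡ 5 (mod 13) ⇒ x ≡ 408 (mod 767).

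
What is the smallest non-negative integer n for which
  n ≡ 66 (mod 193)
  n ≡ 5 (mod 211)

From n ≡ 66 (mod 193) write n = 66 + 193t. Substituting into n ≡ 5 (mod 211) gives 193t ≡ 150 (mod 211), and since 193⁻¹ ≡ 82 (mod 211), t ≡ 62. Hence n ≡ 66 + 193·62 = 12032 (mod 40723).

12032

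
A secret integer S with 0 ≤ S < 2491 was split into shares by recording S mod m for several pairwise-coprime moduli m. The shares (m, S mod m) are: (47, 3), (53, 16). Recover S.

1977

From S ≡ 3 (mod 47) write S = 3 + 47t. Substituting into S ≡ 16 (mod 53) gives 47t ≡ 13 (mod 53), and since 47⁻¹ ≡ 44 (mod 53), t ≡ 42. Hence S ≡ 3 + 47·42 = 1977 (mod 2491).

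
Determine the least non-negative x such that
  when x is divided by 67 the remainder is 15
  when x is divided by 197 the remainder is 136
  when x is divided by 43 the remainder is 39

From x ≡ 15 (mod 67) write x = 15 + 67t. Substituting into x ≡ 136 (mod 197) gives 67t ≡ 121 (mod 197), and since 67⁻¹ ≡ 50 (mod 197), t ≡ 140. Hence x ≡ 15 + 67·140 = 9395 (mod 13199).
From x ≡ 9395 (mod 13199) write x = 9395 + 13199t. Substituting into x ≡ 39 (mod 43) gives 13199t ≡ 18 (mod 43), and since 41⁻¹ ≡ 21 (mod 43), t ≡ 34. Hence x ≡ 9395 + 13199·34 = 458161 (mod 567557).

458161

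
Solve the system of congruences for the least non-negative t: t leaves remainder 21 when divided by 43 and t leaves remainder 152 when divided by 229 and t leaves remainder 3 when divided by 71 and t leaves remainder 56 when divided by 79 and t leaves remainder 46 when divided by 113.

205498569

From t ≡ 21 (mod 43) write t = 21 + 43s. Substituting into t ≡ 152 (mod 229) gives 43s ≡ 131 (mod 229), and since 43⁻¹ ≡ 16 (mod 229), s ≡ 35. Hence t ≡ 21 + 43·35 = 1526 (mod 9847).
From t ≡ 1526 (mod 9847) write t = 1526 + 9847s. Substituting into t ≡ 3 (mod 71) gives 9847s ≡ 39 (mod 71), and since 49⁻¹ ≡ 29 (mod 71), s ≡ 66. Hence t ≡ 1526 + 9847·66 = 651428 (mod 699137).
From t ≡ 651428 (mod 699137) write t = 651428 + 699137s. Substituting into t ≡ 56 (mod 79) gives 699137s ≡ 62 (mod 79), and since 66⁻¹ ≡ 6 (mod 79), s ≡ 56. Hence t ≡ 651428 + 699137·56 = 39803100 (mod 55231823).
From t ≡ 39803100 (mod 55231823) write t = 39803100 + 55231823s. Substituting into t ≡ 46 (mod 113) gives 55231823s ≡ 66 (mod 113), and since 22⁻¹ ≡ 36 (mod 113), s ≡ 3. Hence t ≡ 39803100 + 55231823·3 = 205498569 (mod 6241195999).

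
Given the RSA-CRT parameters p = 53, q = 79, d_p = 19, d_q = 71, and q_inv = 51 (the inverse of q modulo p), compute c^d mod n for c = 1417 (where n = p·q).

m₁ = c^(d_p) mod p: c ≡ 39 (mod 53), and 39^19 mod 53 = 27.
m₂ = c^(d_q) mod q: c ≡ 74 (mod 79), and 74^71 mod 79 = 66.
h = q_inv·(m₁ − m₂) mod p = 51·(27 − 66) mod 53 = 25.
m = m₂ + h·q = 66 + 25·79 = 2041.

2041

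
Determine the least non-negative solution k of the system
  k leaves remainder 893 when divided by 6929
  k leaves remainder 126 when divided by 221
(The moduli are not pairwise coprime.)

Combine the congruences pairwise.
gcd(6929, 221) = 13 and 13 | (126 − 893), so the pair is consistent; merging gives k ≡ 70183 (mod 117793), where 117793 = lcm(6929, 221).
The solution is unique modulo lcm(6929, 221) = 117793.

70183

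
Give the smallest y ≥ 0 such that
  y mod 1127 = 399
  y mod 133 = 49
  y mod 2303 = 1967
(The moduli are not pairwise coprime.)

gcd(1127, 133) = 7 and 7 | (49 − 399), so the pair is consistent; merging gives y ≡ 6034 (mod 21413), where 21413 = lcm(1127, 133).
gcd(21413, 2303) = 49 and 49 | (1967 − 6034), so the pair is consistent; merging gives y ≡ 669837 (mod 1006411), where 1006411 = lcm(21413, 2303).
The solution is unique modulo lcm(1127, 133, 2303) = 1006411.

669837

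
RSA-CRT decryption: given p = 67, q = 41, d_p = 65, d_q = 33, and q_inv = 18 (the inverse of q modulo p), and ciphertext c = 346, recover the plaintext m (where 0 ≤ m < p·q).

m₁ = c^(d_p) mod p: c ≡ 11 (mod 67), and 11^65 mod 67 = 61.
m₂ = c^(d_q) mod q: c ≡ 18 (mod 41), and 18^33 mod 41 = 10.
h = q_inv·(m₁ − m₂) mod p = 18·(61 − 10) mod 67 = 47.
m = m₂ + h·q = 10 + 47·41 = 1937.

1937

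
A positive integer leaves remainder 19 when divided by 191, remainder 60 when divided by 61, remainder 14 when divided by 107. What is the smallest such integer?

From N ≡ 19 (mod 191) write N = 19 + 191t. Substituting into N ≡ 60 (mod 61) gives 191t ≡ 41 (mod 61), and since 8⁻¹ ≡ 23 (mod 61), t ≡ 28. Hence N ≡ 19 + 191·28 = 5367 (mod 11651).
From N ≡ 5367 (mod 11651) write N = 5367 + 11651t. Substituting into N ≡ 14 (mod 107) gives 11651t ≡ 104 (mod 107), and since 95⁻¹ ≡ 98 (mod 107), t ≡ 27. Hence N ≡ 5367 + 11651·27 = 319944 (mod 1246657).

319944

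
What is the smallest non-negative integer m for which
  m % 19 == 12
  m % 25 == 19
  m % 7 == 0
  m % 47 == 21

102669

The moduli are pairwise coprime; N = 19·25·7·47 = 156275.
N/19 = 8225; 8225 ≡ 17 (mod 19); 17·9 ≡ 1, so inverse 9.
N/25 = 6251; 6251 ≡ 1 (mod 25), inverse 1.
N/7 = 22325; 22325 ≡ 2 (mod 7); 2·4 ≡ 1, so inverse 4.
N/47 = 3325; 3325 ≡ 35 (mod 47); 35·43 ≡ 1, so inverse 43.
m ≡ 12·8225·9 + 19·6251·1 + 0·22325·4 + 21·3325·43 = 4009544.
4009544 mod 156275 = 102669.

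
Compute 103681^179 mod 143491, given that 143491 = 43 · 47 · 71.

71627

Mod 43: 103681 ≡ 8; by Fermat, exponent reduces to 179 mod 42 = 11; 8^11 ≡ 32 (mod 43).
Mod 47: 103681 ≡ 46; by Fermat, exponent reduces to 179 mod 46 = 41; 46^41 ≡ 46 (mod 47).
Mod 71: 103681 ≡ 21; by Fermat, exponent reduces to 179 mod 70 = 39; 21^39 ≡ 59 (mod 71).
Combine by CRT: x ≡ 32 (mod 43), x ≡ 46 (mod 47), x ≡ 59 (mod 71) ⇒ x ≡ 71627 (mod 143491).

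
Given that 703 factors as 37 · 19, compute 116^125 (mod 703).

466

Mod 37: 116 ≡ 5; by Fermat, exponent reduces to 125 mod 36 = 17; 5^17 ≡ 22 (mod 37).
Mod 19: 116 ≡ 2; by Fermat, exponent reduces to 125 mod 18 = 17; 2^17 ≡ 10 (mod 19).
Combine by CRT: x ≡ 22 (mod 37), x ≡ 10 (mod 19) ⇒ x ≡ 466 (mod 703).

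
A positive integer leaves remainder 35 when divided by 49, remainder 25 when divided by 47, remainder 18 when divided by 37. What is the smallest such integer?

The moduli are pairwise coprime; N = 49·47·37 = 85211.
N/49 = 1739; 1739 ≡ 24 (mod 49); 24·47 ≡ 1, so inverse 47.
N/47 = 1813; 1813 ≡ 27 (mod 47); 27·7 ≡ 1, so inverse 7.
N/37 = 2303; 2303 ≡ 9 (mod 37); 9·33 ≡ 1, so inverse 33.
t ≡ 35·1739·47 + 25·1813·7 + 18·2303·33 = 4545912.
4545912 mod 85211 = 29729.

29729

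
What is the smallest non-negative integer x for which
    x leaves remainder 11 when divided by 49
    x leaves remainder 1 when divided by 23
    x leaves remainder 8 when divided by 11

6234

The moduli are pairwise coprime; N = 49·23·11 = 12397.
N/49 = 253; 253 ≡ 8 (mod 49); 8·43 ≡ 1, so inverse 43.
N/23 = 539; 539 ≡ 10 (mod 23); 10·7 ≡ 1, so inverse 7.
N/11 = 1127; 1127 ≡ 5 (mod 11); 5·9 ≡ 1, so inverse 9.
x ≡ 11·253·43 + 1·539·7 + 8·1127·9 = 204586.
204586 mod 12397 = 6234.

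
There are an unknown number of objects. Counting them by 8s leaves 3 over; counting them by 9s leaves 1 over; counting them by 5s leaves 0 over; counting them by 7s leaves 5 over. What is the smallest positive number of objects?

2035

The moduli are pairwise coprime; M = 8·9·5·7 = 2520.
M/8 = 315; 315 ≡ 3 (mod 8); 3·3 ≡ 1, so inverse 3.
M/9 = 280; 280 ≡ 1 (mod 9), inverse 1.
M/5 = 504; 504 ≡ 4 (mod 5); 4·4 ≡ 1, so inverse 4.
M/7 = 360; 360 ≡ 3 (mod 7); 3·5 ≡ 1, so inverse 5.
N ≡ 3·315·3 + 1·280·1 + 0·504·4 + 5·360·5 = 12115.
12115 mod 2520 = 2035.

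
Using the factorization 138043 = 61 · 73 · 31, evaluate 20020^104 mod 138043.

59897

Mod 61: 20020 ≡ 12; by Fermat, exponent reduces to 104 mod 60 = 44; 12^44 ≡ 56 (mod 61).
Mod 73: 20020 ≡ 18; by Fermat, exponent reduces to 104 mod 72 = 32; 18^32 ≡ 37 (mod 73).
Mod 31: 20020 ≡ 25; by Fermat, exponent reduces to 104 mod 30 = 14; 25^14 ≡ 5 (mod 31).
Combine by CRT: x ≡ 56 (mod 61), x ≡ 37 (mod 73), x ≡ 5 (mod 31) ⇒ x ≡ 59897 (mod 138043).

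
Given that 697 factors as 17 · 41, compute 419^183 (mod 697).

Mod 17: 419 ≡ 11; by Fermat, exponent reduces to 183 mod 16 = 7; 11^7 ≡ 3 (mod 17).
Mod 41: 419 ≡ 9; by Fermat, exponent reduces to 183 mod 40 = 23; 9^23 ≡ 32 (mod 41).
Combine by CRT: x ≡ 3 (mod 17), x ≡ 32 (mod 41) ⇒ x ≡ 360 (mod 697).

360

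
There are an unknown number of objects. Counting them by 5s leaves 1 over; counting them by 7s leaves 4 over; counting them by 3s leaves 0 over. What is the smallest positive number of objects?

81

Combine the congruences pairwise.
From N ≡ 1 (mod 5) write N = 1 + 5t. Substituting into N ≡ 4 (mod 7) gives 5t ≡ 3 (mod 7), and since 5⁻¹ ≡ 3 (mod 7), t ≡ 2. Hence N ≡ 1 + 5·2 = 11 (mod 35).
From N ≡ 11 (mod 35) write N = 11 + 35t. Substituting into N ≡ 0 (mod 3) gives 35t ≡ 1 (mod 3), and since 2⁻¹ ≡ 2 (mod 3), t ≡ 2. Hence N ≡ 11 + 35·2 = 81 (mod 105).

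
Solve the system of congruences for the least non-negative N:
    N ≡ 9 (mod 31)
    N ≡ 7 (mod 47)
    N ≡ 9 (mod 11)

13308

Combine the congruences pairwise.
From N ≡ 9 (mod 31) write N = 9 + 31t. Substituting into N ≡ 7 (mod 47) gives 31t ≡ 45 (mod 47), and since 31⁻¹ ≡ 44 (mod 47), t ≡ 6. Hence N ≡ 9 + 31·6 = 195 (mod 1457).
From N ≡ 195 (mod 1457) write N = 195 + 1457t. Substituting into N ≡ 9 (mod 11) gives 1457t ≡ 1 (mod 11), and since 5⁻¹ ≡ 9 (mod 11), t ≡ 9. Hence N ≡ 195 + 1457·9 = 13308 (mod 16027).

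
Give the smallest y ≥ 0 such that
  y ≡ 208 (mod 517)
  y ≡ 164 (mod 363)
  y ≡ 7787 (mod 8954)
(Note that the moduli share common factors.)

1055405

Combine the congruences pairwise.
gcd(517, 363) = 11 and 11 | (164 − 208), so the pair is consistent; merging gives y ≡ 14684 (mod 17061), where 17061 = lcm(517, 363).
gcd(17061, 8954) = 121 and 121 | (7787 − 14684), so the pair is consistent; merging gives y ≡ 1055405 (mod 1262514), where 1262514 = lcm(17061, 8954).
The solution is unique modulo lcm(517, 363, 8954) = 1262514.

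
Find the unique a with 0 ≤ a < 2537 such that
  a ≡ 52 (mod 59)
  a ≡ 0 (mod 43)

From a ≡ 52 (mod 59) write a = 52 + 59t. Substituting into a ≡ 0 (mod 43) gives 59t ≡ 34 (mod 43), and since 16⁻¹ ≡ 35 (mod 43), t ≡ 29. Hence a ≡ 52 + 59·29 = 1763 (mod 2537).

1763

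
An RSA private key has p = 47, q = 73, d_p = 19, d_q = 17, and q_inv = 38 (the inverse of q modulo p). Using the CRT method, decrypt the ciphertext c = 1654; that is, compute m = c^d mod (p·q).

841

m₁ = c^(d_p) mod p: c ≡ 9 (mod 47), and 9^19 mod 47 = 42.
m₂ = c^(d_q) mod q: c ≡ 48 (mod 73), and 48^17 mod 73 = 38.
h = q_inv·(m₁ − m₂) mod p = 38·(42 − 38) mod 47 = 11.
m = m₂ + h·q = 38 + 11·73 = 841.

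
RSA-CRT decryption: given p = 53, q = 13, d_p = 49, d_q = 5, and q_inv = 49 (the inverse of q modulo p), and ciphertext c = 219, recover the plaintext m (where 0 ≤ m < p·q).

176

m₁ = c^(d_p) mod p: c ≡ 7 (mod 53), and 7^49 mod 53 = 17.
m₂ = c^(d_q) mod q: c ≡ 11 (mod 13), and 11^5 mod 13 = 7.
h = q_inv·(m₁ − m₂) mod p = 49·(17 − 7) mod 53 = 13.
m = m₂ + h·q = 7 + 13·13 = 176.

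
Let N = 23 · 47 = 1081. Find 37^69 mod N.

283

Mod 23: 37 ≡ 14; by Fermat, exponent reduces to 69 mod 22 = 3; 14^3 ≡ 7 (mod 23).
Mod 47: 37 ≡ 37; by Fermat, exponent reduces to 69 mod 46 = 23; 37^23 ≡ 1 (mod 47).
Combine by CRT: x ≡ 7 (mod 23), x ≡ 1 (mod 47) ⇒ x ≡ 283 (mod 1081).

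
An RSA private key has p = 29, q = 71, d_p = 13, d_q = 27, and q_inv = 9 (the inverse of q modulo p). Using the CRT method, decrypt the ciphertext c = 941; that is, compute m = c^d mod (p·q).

m₁ = c^(d_p) mod p: c ≡ 13 (mod 29), and 13^13 mod 29 = 9.
m₂ = c^(d_q) mod q: c ≡ 18 (mod 71), and 18^27 mod 71 = 3.
h = q_inv·(m₁ − m₂) mod p = 9·(9 − 3) mod 29 = 25.
m = m₂ + h·q = 3 + 25·71 = 1778.

1778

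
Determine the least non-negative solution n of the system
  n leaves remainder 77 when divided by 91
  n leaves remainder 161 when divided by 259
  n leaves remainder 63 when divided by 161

11816

gcd(91, 259) = 7 and 7 | (161 − 77), so the pair is consistent; merging gives n ≡ 1715 (mod 3367), where 3367 = lcm(91, 259).
gcd(3367, 161) = 7 and 7 | (63 − 1715), so the pair is consistent; merging gives n ≡ 11816 (mod 77441), where 77441 = lcm(3367, 161).
The solution is unique modulo lcm(91, 259, 161) = 77441.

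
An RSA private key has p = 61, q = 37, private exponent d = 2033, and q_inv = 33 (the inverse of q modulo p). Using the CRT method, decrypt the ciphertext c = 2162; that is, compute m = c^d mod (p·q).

895

d_p = d mod (p−1) = 2033 mod 60 = 53; d_q = d mod (q−1) = 17.
m₁ = c^(d_p) mod p: c ≡ 27 (mod 61), and 27^53 mod 61 = 41.
m₂ = c^(d_q) mod q: c ≡ 16 (mod 37), and 16^17 mod 37 = 7.
h = q_inv·(m₁ − m₂) mod p = 33·(41 − 7) mod 61 = 24.
m = m₂ + h·q = 7 + 24·37 = 895.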